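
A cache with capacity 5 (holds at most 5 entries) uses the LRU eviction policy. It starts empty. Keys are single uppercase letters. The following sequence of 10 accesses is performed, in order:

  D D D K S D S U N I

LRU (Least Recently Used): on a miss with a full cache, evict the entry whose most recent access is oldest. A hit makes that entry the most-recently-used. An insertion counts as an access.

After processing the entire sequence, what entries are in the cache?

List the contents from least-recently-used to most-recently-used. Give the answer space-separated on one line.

LRU simulation (capacity=5):
  1. access D: MISS. Cache (LRU->MRU): [D]
  2. access D: HIT. Cache (LRU->MRU): [D]
  3. access D: HIT. Cache (LRU->MRU): [D]
  4. access K: MISS. Cache (LRU->MRU): [D K]
  5. access S: MISS. Cache (LRU->MRU): [D K S]
  6. access D: HIT. Cache (LRU->MRU): [K S D]
  7. access S: HIT. Cache (LRU->MRU): [K D S]
  8. access U: MISS. Cache (LRU->MRU): [K D S U]
  9. access N: MISS. Cache (LRU->MRU): [K D S U N]
  10. access I: MISS, evict K. Cache (LRU->MRU): [D S U N I]
Total: 4 hits, 6 misses, 1 evictions

Answer: D S U N I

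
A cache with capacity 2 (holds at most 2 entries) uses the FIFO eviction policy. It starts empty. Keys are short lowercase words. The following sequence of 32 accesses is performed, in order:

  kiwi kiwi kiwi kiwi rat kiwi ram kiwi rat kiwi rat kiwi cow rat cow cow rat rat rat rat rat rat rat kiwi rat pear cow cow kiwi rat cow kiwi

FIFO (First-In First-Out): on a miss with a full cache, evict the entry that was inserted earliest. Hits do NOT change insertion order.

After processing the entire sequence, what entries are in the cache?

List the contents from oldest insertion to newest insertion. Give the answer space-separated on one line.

Answer: cow kiwi

Derivation:
FIFO simulation (capacity=2):
  1. access kiwi: MISS. Cache (old->new): [kiwi]
  2. access kiwi: HIT. Cache (old->new): [kiwi]
  3. access kiwi: HIT. Cache (old->new): [kiwi]
  4. access kiwi: HIT. Cache (old->new): [kiwi]
  5. access rat: MISS. Cache (old->new): [kiwi rat]
  6. access kiwi: HIT. Cache (old->new): [kiwi rat]
  7. access ram: MISS, evict kiwi. Cache (old->new): [rat ram]
  8. access kiwi: MISS, evict rat. Cache (old->new): [ram kiwi]
  9. access rat: MISS, evict ram. Cache (old->new): [kiwi rat]
  10. access kiwi: HIT. Cache (old->new): [kiwi rat]
  11. access rat: HIT. Cache (old->new): [kiwi rat]
  12. access kiwi: HIT. Cache (old->new): [kiwi rat]
  13. access cow: MISS, evict kiwi. Cache (old->new): [rat cow]
  14. access rat: HIT. Cache (old->new): [rat cow]
  15. access cow: HIT. Cache (old->new): [rat cow]
  16. access cow: HIT. Cache (old->new): [rat cow]
  17. access rat: HIT. Cache (old->new): [rat cow]
  18. access rat: HIT. Cache (old->new): [rat cow]
  19. access rat: HIT. Cache (old->new): [rat cow]
  20. access rat: HIT. Cache (old->new): [rat cow]
  21. access rat: HIT. Cache (old->new): [rat cow]
  22. access rat: HIT. Cache (old->new): [rat cow]
  23. access rat: HIT. Cache (old->new): [rat cow]
  24. access kiwi: MISS, evict rat. Cache (old->new): [cow kiwi]
  25. access rat: MISS, evict cow. Cache (old->new): [kiwi rat]
  26. access pear: MISS, evict kiwi. Cache (old->new): [rat pear]
  27. access cow: MISS, evict rat. Cache (old->new): [pear cow]
  28. access cow: HIT. Cache (old->new): [pear cow]
  29. access kiwi: MISS, evict pear. Cache (old->new): [cow kiwi]
  30. access rat: MISS, evict cow. Cache (old->new): [kiwi rat]
  31. access cow: MISS, evict kiwi. Cache (old->new): [rat cow]
  32. access kiwi: MISS, evict rat. Cache (old->new): [cow kiwi]
Total: 18 hits, 14 misses, 12 evictions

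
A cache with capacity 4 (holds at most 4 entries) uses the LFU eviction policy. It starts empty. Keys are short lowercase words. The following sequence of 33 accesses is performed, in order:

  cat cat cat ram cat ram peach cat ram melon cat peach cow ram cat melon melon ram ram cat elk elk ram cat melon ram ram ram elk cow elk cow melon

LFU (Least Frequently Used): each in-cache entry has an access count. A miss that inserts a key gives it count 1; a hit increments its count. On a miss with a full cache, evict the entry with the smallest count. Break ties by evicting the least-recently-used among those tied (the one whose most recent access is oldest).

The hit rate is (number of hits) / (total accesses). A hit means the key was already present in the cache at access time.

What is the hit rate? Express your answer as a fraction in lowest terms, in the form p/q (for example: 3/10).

LFU simulation (capacity=4):
  1. access cat: MISS. Cache: [cat(c=1)]
  2. access cat: HIT, count now 2. Cache: [cat(c=2)]
  3. access cat: HIT, count now 3. Cache: [cat(c=3)]
  4. access ram: MISS. Cache: [ram(c=1) cat(c=3)]
  5. access cat: HIT, count now 4. Cache: [ram(c=1) cat(c=4)]
  6. access ram: HIT, count now 2. Cache: [ram(c=2) cat(c=4)]
  7. access peach: MISS. Cache: [peach(c=1) ram(c=2) cat(c=4)]
  8. access cat: HIT, count now 5. Cache: [peach(c=1) ram(c=2) cat(c=5)]
  9. access ram: HIT, count now 3. Cache: [peach(c=1) ram(c=3) cat(c=5)]
  10. access melon: MISS. Cache: [peach(c=1) melon(c=1) ram(c=3) cat(c=5)]
  11. access cat: HIT, count now 6. Cache: [peach(c=1) melon(c=1) ram(c=3) cat(c=6)]
  12. access peach: HIT, count now 2. Cache: [melon(c=1) peach(c=2) ram(c=3) cat(c=6)]
  13. access cow: MISS, evict melon(c=1). Cache: [cow(c=1) peach(c=2) ram(c=3) cat(c=6)]
  14. access ram: HIT, count now 4. Cache: [cow(c=1) peach(c=2) ram(c=4) cat(c=6)]
  15. access cat: HIT, count now 7. Cache: [cow(c=1) peach(c=2) ram(c=4) cat(c=7)]
  16. access melon: MISS, evict cow(c=1). Cache: [melon(c=1) peach(c=2) ram(c=4) cat(c=7)]
  17. access melon: HIT, count now 2. Cache: [peach(c=2) melon(c=2) ram(c=4) cat(c=7)]
  18. access ram: HIT, count now 5. Cache: [peach(c=2) melon(c=2) ram(c=5) cat(c=7)]
  19. access ram: HIT, count now 6. Cache: [peach(c=2) melon(c=2) ram(c=6) cat(c=7)]
  20. access cat: HIT, count now 8. Cache: [peach(c=2) melon(c=2) ram(c=6) cat(c=8)]
  21. access elk: MISS, evict peach(c=2). Cache: [elk(c=1) melon(c=2) ram(c=6) cat(c=8)]
  22. access elk: HIT, count now 2. Cache: [melon(c=2) elk(c=2) ram(c=6) cat(c=8)]
  23. access ram: HIT, count now 7. Cache: [melon(c=2) elk(c=2) ram(c=7) cat(c=8)]
  24. access cat: HIT, count now 9. Cache: [melon(c=2) elk(c=2) ram(c=7) cat(c=9)]
  25. access melon: HIT, count now 3. Cache: [elk(c=2) melon(c=3) ram(c=7) cat(c=9)]
  26. access ram: HIT, count now 8. Cache: [elk(c=2) melon(c=3) ram(c=8) cat(c=9)]
  27. access ram: HIT, count now 9. Cache: [elk(c=2) melon(c=3) cat(c=9) ram(c=9)]
  28. access ram: HIT, count now 10. Cache: [elk(c=2) melon(c=3) cat(c=9) ram(c=10)]
  29. access elk: HIT, count now 3. Cache: [melon(c=3) elk(c=3) cat(c=9) ram(c=10)]
  30. access cow: MISS, evict melon(c=3). Cache: [cow(c=1) elk(c=3) cat(c=9) ram(c=10)]
  31. access elk: HIT, count now 4. Cache: [cow(c=1) elk(c=4) cat(c=9) ram(c=10)]
  32. access cow: HIT, count now 2. Cache: [cow(c=2) elk(c=4) cat(c=9) ram(c=10)]
  33. access melon: MISS, evict cow(c=2). Cache: [melon(c=1) elk(c=4) cat(c=9) ram(c=10)]
Total: 24 hits, 9 misses, 5 evictions

Hit rate = 24/33 = 8/11

Answer: 8/11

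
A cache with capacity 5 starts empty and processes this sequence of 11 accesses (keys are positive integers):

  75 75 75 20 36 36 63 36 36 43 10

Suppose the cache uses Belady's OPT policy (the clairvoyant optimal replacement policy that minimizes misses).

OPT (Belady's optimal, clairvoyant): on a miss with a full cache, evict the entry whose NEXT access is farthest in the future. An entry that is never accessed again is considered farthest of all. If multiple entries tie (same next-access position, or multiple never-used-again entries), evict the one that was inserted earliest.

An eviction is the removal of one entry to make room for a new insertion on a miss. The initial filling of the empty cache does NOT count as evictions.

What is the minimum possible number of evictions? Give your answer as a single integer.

Answer: 1

Derivation:
OPT (Belady) simulation (capacity=5):
  1. access 75: MISS. Cache: [75]
  2. access 75: HIT. Next use of 75: step 3. Cache: [75]
  3. access 75: HIT. Next use of 75: never. Cache: [75]
  4. access 20: MISS. Cache: [75 20]
  5. access 36: MISS. Cache: [75 20 36]
  6. access 36: HIT. Next use of 36: step 8. Cache: [75 20 36]
  7. access 63: MISS. Cache: [75 20 36 63]
  8. access 36: HIT. Next use of 36: step 9. Cache: [75 20 36 63]
  9. access 36: HIT. Next use of 36: never. Cache: [75 20 36 63]
  10. access 43: MISS. Cache: [75 20 36 63 43]
  11. access 10: MISS, evict 75 (next use: never). Cache: [20 36 63 43 10]
Total: 5 hits, 6 misses, 1 evictions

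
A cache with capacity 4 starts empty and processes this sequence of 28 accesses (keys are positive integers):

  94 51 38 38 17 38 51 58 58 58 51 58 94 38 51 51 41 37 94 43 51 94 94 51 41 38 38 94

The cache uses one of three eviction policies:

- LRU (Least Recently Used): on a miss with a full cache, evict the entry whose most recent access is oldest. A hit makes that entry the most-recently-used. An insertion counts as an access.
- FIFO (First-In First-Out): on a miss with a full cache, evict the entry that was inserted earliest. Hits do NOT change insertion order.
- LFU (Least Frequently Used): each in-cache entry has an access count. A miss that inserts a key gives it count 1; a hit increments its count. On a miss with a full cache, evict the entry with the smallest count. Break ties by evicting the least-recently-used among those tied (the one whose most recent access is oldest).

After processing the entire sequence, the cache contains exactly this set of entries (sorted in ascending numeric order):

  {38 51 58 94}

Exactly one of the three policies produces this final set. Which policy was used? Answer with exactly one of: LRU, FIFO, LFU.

Answer: LFU

Derivation:
Simulating under each policy and comparing final sets:
  LRU: final set = {38 41 51 94} -> differs
  FIFO: final set = {38 41 51 94} -> differs
  LFU: final set = {38 51 58 94} -> MATCHES target
Only LFU produces the target set.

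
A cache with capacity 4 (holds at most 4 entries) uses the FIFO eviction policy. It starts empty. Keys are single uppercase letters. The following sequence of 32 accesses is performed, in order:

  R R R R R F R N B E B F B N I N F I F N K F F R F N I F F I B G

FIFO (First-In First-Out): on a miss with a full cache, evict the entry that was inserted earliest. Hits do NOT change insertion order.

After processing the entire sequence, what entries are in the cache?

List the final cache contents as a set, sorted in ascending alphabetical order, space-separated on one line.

Answer: B F G I

Derivation:
FIFO simulation (capacity=4):
  1. access R: MISS. Cache (old->new): [R]
  2. access R: HIT. Cache (old->new): [R]
  3. access R: HIT. Cache (old->new): [R]
  4. access R: HIT. Cache (old->new): [R]
  5. access R: HIT. Cache (old->new): [R]
  6. access F: MISS. Cache (old->new): [R F]
  7. access R: HIT. Cache (old->new): [R F]
  8. access N: MISS. Cache (old->new): [R F N]
  9. access B: MISS. Cache (old->new): [R F N B]
  10. access E: MISS, evict R. Cache (old->new): [F N B E]
  11. access B: HIT. Cache (old->new): [F N B E]
  12. access F: HIT. Cache (old->new): [F N B E]
  13. access B: HIT. Cache (old->new): [F N B E]
  14. access N: HIT. Cache (old->new): [F N B E]
  15. access I: MISS, evict F. Cache (old->new): [N B E I]
  16. access N: HIT. Cache (old->new): [N B E I]
  17. access F: MISS, evict N. Cache (old->new): [B E I F]
  18. access I: HIT. Cache (old->new): [B E I F]
  19. access F: HIT. Cache (old->new): [B E I F]
  20. access N: MISS, evict B. Cache (old->new): [E I F N]
  21. access K: MISS, evict E. Cache (old->new): [I F N K]
  22. access F: HIT. Cache (old->new): [I F N K]
  23. access F: HIT. Cache (old->new): [I F N K]
  24. access R: MISS, evict I. Cache (old->new): [F N K R]
  25. access F: HIT. Cache (old->new): [F N K R]
  26. access N: HIT. Cache (old->new): [F N K R]
  27. access I: MISS, evict F. Cache (old->new): [N K R I]
  28. access F: MISS, evict N. Cache (old->new): [K R I F]
  29. access F: HIT. Cache (old->new): [K R I F]
  30. access I: HIT. Cache (old->new): [K R I F]
  31. access B: MISS, evict K. Cache (old->new): [R I F B]
  32. access G: MISS, evict R. Cache (old->new): [I F B G]
Total: 18 hits, 14 misses, 10 evictions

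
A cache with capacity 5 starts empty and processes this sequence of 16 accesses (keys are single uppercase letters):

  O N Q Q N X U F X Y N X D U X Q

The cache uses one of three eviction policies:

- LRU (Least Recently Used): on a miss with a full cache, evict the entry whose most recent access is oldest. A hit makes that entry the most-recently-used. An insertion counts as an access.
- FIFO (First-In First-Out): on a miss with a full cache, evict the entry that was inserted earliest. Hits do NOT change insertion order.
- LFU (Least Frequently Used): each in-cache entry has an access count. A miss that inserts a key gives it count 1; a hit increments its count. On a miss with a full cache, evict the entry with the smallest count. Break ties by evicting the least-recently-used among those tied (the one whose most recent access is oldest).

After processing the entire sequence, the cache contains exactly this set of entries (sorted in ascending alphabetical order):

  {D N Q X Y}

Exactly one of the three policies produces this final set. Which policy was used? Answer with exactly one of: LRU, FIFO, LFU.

Simulating under each policy and comparing final sets:
  LRU: final set = {D N Q U X} -> differs
  FIFO: final set = {D N Q X Y} -> MATCHES target
  LFU: final set = {D N Q U X} -> differs
Only FIFO produces the target set.

Answer: FIFO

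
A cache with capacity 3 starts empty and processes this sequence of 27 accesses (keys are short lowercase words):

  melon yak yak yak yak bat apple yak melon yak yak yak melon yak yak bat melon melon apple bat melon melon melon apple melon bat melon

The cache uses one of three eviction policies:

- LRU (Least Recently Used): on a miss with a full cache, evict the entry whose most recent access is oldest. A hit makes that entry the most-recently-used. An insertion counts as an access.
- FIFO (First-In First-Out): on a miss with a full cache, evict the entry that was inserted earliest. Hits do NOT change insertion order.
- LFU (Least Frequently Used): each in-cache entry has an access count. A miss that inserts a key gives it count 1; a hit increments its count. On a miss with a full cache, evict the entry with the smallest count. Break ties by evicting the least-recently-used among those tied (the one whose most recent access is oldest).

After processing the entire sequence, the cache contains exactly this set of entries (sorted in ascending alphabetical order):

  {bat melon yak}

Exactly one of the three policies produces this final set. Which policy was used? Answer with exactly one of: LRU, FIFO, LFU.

Simulating under each policy and comparing final sets:
  LRU: final set = {apple bat melon} -> differs
  FIFO: final set = {apple bat melon} -> differs
  LFU: final set = {bat melon yak} -> MATCHES target
Only LFU produces the target set.

Answer: LFU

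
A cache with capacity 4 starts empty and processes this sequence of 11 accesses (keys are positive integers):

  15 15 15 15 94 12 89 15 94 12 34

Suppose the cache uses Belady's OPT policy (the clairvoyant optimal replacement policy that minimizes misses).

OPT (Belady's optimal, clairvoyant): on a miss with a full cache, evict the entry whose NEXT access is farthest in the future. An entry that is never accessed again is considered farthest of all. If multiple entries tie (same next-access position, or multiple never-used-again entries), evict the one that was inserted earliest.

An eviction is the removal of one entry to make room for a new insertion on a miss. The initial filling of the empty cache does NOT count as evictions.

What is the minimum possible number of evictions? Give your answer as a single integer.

Answer: 1

Derivation:
OPT (Belady) simulation (capacity=4):
  1. access 15: MISS. Cache: [15]
  2. access 15: HIT. Next use of 15: step 3. Cache: [15]
  3. access 15: HIT. Next use of 15: step 4. Cache: [15]
  4. access 15: HIT. Next use of 15: step 8. Cache: [15]
  5. access 94: MISS. Cache: [15 94]
  6. access 12: MISS. Cache: [15 94 12]
  7. access 89: MISS. Cache: [15 94 12 89]
  8. access 15: HIT. Next use of 15: never. Cache: [15 94 12 89]
  9. access 94: HIT. Next use of 94: never. Cache: [15 94 12 89]
  10. access 12: HIT. Next use of 12: never. Cache: [15 94 12 89]
  11. access 34: MISS, evict 15 (next use: never). Cache: [94 12 89 34]
Total: 6 hits, 5 misses, 1 evictions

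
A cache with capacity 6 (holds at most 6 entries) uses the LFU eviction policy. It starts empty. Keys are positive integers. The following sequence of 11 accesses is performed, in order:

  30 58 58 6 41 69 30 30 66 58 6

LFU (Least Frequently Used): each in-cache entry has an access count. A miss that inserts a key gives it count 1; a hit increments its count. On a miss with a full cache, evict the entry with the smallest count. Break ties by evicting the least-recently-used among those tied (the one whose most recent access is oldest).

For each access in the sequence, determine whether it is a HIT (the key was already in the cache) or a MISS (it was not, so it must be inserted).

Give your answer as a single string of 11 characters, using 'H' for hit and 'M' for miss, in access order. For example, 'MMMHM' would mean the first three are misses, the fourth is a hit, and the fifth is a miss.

LFU simulation (capacity=6):
  1. access 30: MISS. Cache: [30(c=1)]
  2. access 58: MISS. Cache: [30(c=1) 58(c=1)]
  3. access 58: HIT, count now 2. Cache: [30(c=1) 58(c=2)]
  4. access 6: MISS. Cache: [30(c=1) 6(c=1) 58(c=2)]
  5. access 41: MISS. Cache: [30(c=1) 6(c=1) 41(c=1) 58(c=2)]
  6. access 69: MISS. Cache: [30(c=1) 6(c=1) 41(c=1) 69(c=1) 58(c=2)]
  7. access 30: HIT, count now 2. Cache: [6(c=1) 41(c=1) 69(c=1) 58(c=2) 30(c=2)]
  8. access 30: HIT, count now 3. Cache: [6(c=1) 41(c=1) 69(c=1) 58(c=2) 30(c=3)]
  9. access 66: MISS. Cache: [6(c=1) 41(c=1) 69(c=1) 66(c=1) 58(c=2) 30(c=3)]
  10. access 58: HIT, count now 3. Cache: [6(c=1) 41(c=1) 69(c=1) 66(c=1) 30(c=3) 58(c=3)]
  11. access 6: HIT, count now 2. Cache: [41(c=1) 69(c=1) 66(c=1) 6(c=2) 30(c=3) 58(c=3)]
Total: 5 hits, 6 misses, 0 evictions

Answer: MMHMMMHHMHH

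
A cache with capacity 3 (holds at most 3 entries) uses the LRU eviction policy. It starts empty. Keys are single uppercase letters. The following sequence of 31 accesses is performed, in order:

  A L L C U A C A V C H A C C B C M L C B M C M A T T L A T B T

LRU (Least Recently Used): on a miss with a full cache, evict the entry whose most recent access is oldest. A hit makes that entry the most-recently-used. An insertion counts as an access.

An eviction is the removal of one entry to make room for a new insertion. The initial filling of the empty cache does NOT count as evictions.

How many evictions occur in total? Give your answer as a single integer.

Answer: 14

Derivation:
LRU simulation (capacity=3):
  1. access A: MISS. Cache (LRU->MRU): [A]
  2. access L: MISS. Cache (LRU->MRU): [A L]
  3. access L: HIT. Cache (LRU->MRU): [A L]
  4. access C: MISS. Cache (LRU->MRU): [A L C]
  5. access U: MISS, evict A. Cache (LRU->MRU): [L C U]
  6. access A: MISS, evict L. Cache (LRU->MRU): [C U A]
  7. access C: HIT. Cache (LRU->MRU): [U A C]
  8. access A: HIT. Cache (LRU->MRU): [U C A]
  9. access V: MISS, evict U. Cache (LRU->MRU): [C A V]
  10. access C: HIT. Cache (LRU->MRU): [A V C]
  11. access H: MISS, evict A. Cache (LRU->MRU): [V C H]
  12. access A: MISS, evict V. Cache (LRU->MRU): [C H A]
  13. access C: HIT. Cache (LRU->MRU): [H A C]
  14. access C: HIT. Cache (LRU->MRU): [H A C]
  15. access B: MISS, evict H. Cache (LRU->MRU): [A C B]
  16. access C: HIT. Cache (LRU->MRU): [A B C]
  17. access M: MISS, evict A. Cache (LRU->MRU): [B C M]
  18. access L: MISS, evict B. Cache (LRU->MRU): [C M L]
  19. access C: HIT. Cache (LRU->MRU): [M L C]
  20. access B: MISS, evict M. Cache (LRU->MRU): [L C B]
  21. access M: MISS, evict L. Cache (LRU->MRU): [C B M]
  22. access C: HIT. Cache (LRU->MRU): [B M C]
  23. access M: HIT. Cache (LRU->MRU): [B C M]
  24. access A: MISS, evict B. Cache (LRU->MRU): [C M A]
  25. access T: MISS, evict C. Cache (LRU->MRU): [M A T]
  26. access T: HIT. Cache (LRU->MRU): [M A T]
  27. access L: MISS, evict M. Cache (LRU->MRU): [A T L]
  28. access A: HIT. Cache (LRU->MRU): [T L A]
  29. access T: HIT. Cache (LRU->MRU): [L A T]
  30. access B: MISS, evict L. Cache (LRU->MRU): [A T B]
  31. access T: HIT. Cache (LRU->MRU): [A B T]
Total: 14 hits, 17 misses, 14 evictions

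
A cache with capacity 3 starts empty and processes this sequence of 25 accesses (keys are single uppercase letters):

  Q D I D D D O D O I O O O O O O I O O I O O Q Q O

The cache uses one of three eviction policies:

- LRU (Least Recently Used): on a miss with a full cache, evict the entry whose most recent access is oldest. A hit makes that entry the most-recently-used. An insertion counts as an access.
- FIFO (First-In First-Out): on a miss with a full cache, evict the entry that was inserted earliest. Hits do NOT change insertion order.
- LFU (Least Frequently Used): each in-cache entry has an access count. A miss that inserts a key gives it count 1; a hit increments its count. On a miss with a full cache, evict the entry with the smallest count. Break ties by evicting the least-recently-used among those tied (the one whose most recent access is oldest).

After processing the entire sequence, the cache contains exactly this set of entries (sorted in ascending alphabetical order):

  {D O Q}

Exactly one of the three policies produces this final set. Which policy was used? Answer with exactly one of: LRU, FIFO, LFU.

Answer: LFU

Derivation:
Simulating under each policy and comparing final sets:
  LRU: final set = {I O Q} -> differs
  FIFO: final set = {I O Q} -> differs
  LFU: final set = {D O Q} -> MATCHES target
Only LFU produces the target set.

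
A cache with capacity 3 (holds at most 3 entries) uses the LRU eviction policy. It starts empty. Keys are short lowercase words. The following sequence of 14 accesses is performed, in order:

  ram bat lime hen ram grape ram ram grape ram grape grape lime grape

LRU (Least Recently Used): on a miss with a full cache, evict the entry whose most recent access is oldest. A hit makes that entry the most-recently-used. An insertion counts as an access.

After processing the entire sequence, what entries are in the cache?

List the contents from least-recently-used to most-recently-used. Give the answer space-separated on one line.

Answer: ram lime grape

Derivation:
LRU simulation (capacity=3):
  1. access ram: MISS. Cache (LRU->MRU): [ram]
  2. access bat: MISS. Cache (LRU->MRU): [ram bat]
  3. access lime: MISS. Cache (LRU->MRU): [ram bat lime]
  4. access hen: MISS, evict ram. Cache (LRU->MRU): [bat lime hen]
  5. access ram: MISS, evict bat. Cache (LRU->MRU): [lime hen ram]
  6. access grape: MISS, evict lime. Cache (LRU->MRU): [hen ram grape]
  7. access ram: HIT. Cache (LRU->MRU): [hen grape ram]
  8. access ram: HIT. Cache (LRU->MRU): [hen grape ram]
  9. access grape: HIT. Cache (LRU->MRU): [hen ram grape]
  10. access ram: HIT. Cache (LRU->MRU): [hen grape ram]
  11. access grape: HIT. Cache (LRU->MRU): [hen ram grape]
  12. access grape: HIT. Cache (LRU->MRU): [hen ram grape]
  13. access lime: MISS, evict hen. Cache (LRU->MRU): [ram grape lime]
  14. access grape: HIT. Cache (LRU->MRU): [ram lime grape]
Total: 7 hits, 7 misses, 4 evictions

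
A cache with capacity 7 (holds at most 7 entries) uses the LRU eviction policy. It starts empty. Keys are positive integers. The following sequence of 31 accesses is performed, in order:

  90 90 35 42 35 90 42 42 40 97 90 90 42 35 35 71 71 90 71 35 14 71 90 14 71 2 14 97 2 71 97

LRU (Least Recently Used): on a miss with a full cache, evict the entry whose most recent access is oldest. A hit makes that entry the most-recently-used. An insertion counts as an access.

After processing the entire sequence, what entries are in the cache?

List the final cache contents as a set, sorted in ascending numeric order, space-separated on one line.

LRU simulation (capacity=7):
  1. access 90: MISS. Cache (LRU->MRU): [90]
  2. access 90: HIT. Cache (LRU->MRU): [90]
  3. access 35: MISS. Cache (LRU->MRU): [90 35]
  4. access 42: MISS. Cache (LRU->MRU): [90 35 42]
  5. access 35: HIT. Cache (LRU->MRU): [90 42 35]
  6. access 90: HIT. Cache (LRU->MRU): [42 35 90]
  7. access 42: HIT. Cache (LRU->MRU): [35 90 42]
  8. access 42: HIT. Cache (LRU->MRU): [35 90 42]
  9. access 40: MISS. Cache (LRU->MRU): [35 90 42 40]
  10. access 97: MISS. Cache (LRU->MRU): [35 90 42 40 97]
  11. access 90: HIT. Cache (LRU->MRU): [35 42 40 97 90]
  12. access 90: HIT. Cache (LRU->MRU): [35 42 40 97 90]
  13. access 42: HIT. Cache (LRU->MRU): [35 40 97 90 42]
  14. access 35: HIT. Cache (LRU->MRU): [40 97 90 42 35]
  15. access 35: HIT. Cache (LRU->MRU): [40 97 90 42 35]
  16. access 71: MISS. Cache (LRU->MRU): [40 97 90 42 35 71]
  17. access 71: HIT. Cache (LRU->MRU): [40 97 90 42 35 71]
  18. access 90: HIT. Cache (LRU->MRU): [40 97 42 35 71 90]
  19. access 71: HIT. Cache (LRU->MRU): [40 97 42 35 90 71]
  20. access 35: HIT. Cache (LRU->MRU): [40 97 42 90 71 35]
  21. access 14: MISS. Cache (LRU->MRU): [40 97 42 90 71 35 14]
  22. access 71: HIT. Cache (LRU->MRU): [40 97 42 90 35 14 71]
  23. access 90: HIT. Cache (LRU->MRU): [40 97 42 35 14 71 90]
  24. access 14: HIT. Cache (LRU->MRU): [40 97 42 35 71 90 14]
  25. access 71: HIT. Cache (LRU->MRU): [40 97 42 35 90 14 71]
  26. access 2: MISS, evict 40. Cache (LRU->MRU): [97 42 35 90 14 71 2]
  27. access 14: HIT. Cache (LRU->MRU): [97 42 35 90 71 2 14]
  28. access 97: HIT. Cache (LRU->MRU): [42 35 90 71 2 14 97]
  29. access 2: HIT. Cache (LRU->MRU): [42 35 90 71 14 97 2]
  30. access 71: HIT. Cache (LRU->MRU): [42 35 90 14 97 2 71]
  31. access 97: HIT. Cache (LRU->MRU): [42 35 90 14 2 71 97]
Total: 23 hits, 8 misses, 1 evictions

Answer: 2 14 35 42 71 90 97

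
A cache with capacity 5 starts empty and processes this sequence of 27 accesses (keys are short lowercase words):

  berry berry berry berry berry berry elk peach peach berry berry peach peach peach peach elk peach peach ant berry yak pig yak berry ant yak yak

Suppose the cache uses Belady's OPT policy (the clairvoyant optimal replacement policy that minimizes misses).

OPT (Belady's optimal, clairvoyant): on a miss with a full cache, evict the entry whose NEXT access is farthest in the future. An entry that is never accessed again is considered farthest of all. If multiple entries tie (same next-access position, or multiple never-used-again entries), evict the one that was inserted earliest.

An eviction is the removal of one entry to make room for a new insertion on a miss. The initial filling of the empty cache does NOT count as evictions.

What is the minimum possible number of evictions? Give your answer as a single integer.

Answer: 1

Derivation:
OPT (Belady) simulation (capacity=5):
  1. access berry: MISS. Cache: [berry]
  2. access berry: HIT. Next use of berry: step 3. Cache: [berry]
  3. access berry: HIT. Next use of berry: step 4. Cache: [berry]
  4. access berry: HIT. Next use of berry: step 5. Cache: [berry]
  5. access berry: HIT. Next use of berry: step 6. Cache: [berry]
  6. access berry: HIT. Next use of berry: step 10. Cache: [berry]
  7. access elk: MISS. Cache: [berry elk]
  8. access peach: MISS. Cache: [berry elk peach]
  9. access peach: HIT. Next use of peach: step 12. Cache: [berry elk peach]
  10. access berry: HIT. Next use of berry: step 11. Cache: [berry elk peach]
  11. access berry: HIT. Next use of berry: step 20. Cache: [berry elk peach]
  12. access peach: HIT. Next use of peach: step 13. Cache: [berry elk peach]
  13. access peach: HIT. Next use of peach: step 14. Cache: [berry elk peach]
  14. access peach: HIT. Next use of peach: step 15. Cache: [berry elk peach]
  15. access peach: HIT. Next use of peach: step 17. Cache: [berry elk peach]
  16. access elk: HIT. Next use of elk: never. Cache: [berry elk peach]
  17. access peach: HIT. Next use of peach: step 18. Cache: [berry elk peach]
  18. access peach: HIT. Next use of peach: never. Cache: [berry elk peach]
  19. access ant: MISS. Cache: [berry elk peach ant]
  20. access berry: HIT. Next use of berry: step 24. Cache: [berry elk peach ant]
  21. access yak: MISS. Cache: [berry elk peach ant yak]
  22. access pig: MISS, evict elk (next use: never). Cache: [berry peach ant yak pig]
  23. access yak: HIT. Next use of yak: step 26. Cache: [berry peach ant yak pig]
  24. access berry: HIT. Next use of berry: never. Cache: [berry peach ant yak pig]
  25. access ant: HIT. Next use of ant: never. Cache: [berry peach ant yak pig]
  26. access yak: HIT. Next use of yak: step 27. Cache: [berry peach ant yak pig]
  27. access yak: HIT. Next use of yak: never. Cache: [berry peach ant yak pig]
Total: 21 hits, 6 misses, 1 evictions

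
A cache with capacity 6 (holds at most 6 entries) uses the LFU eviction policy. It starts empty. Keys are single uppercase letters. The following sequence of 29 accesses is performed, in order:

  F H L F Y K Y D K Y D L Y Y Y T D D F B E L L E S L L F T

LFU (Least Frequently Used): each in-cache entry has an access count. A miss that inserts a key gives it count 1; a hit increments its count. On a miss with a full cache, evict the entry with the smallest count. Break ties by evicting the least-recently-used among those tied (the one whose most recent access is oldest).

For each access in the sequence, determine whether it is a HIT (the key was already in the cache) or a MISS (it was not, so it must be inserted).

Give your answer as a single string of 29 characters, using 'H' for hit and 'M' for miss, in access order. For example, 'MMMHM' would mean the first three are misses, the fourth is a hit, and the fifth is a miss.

LFU simulation (capacity=6):
  1. access F: MISS. Cache: [F(c=1)]
  2. access H: MISS. Cache: [F(c=1) H(c=1)]
  3. access L: MISS. Cache: [F(c=1) H(c=1) L(c=1)]
  4. access F: HIT, count now 2. Cache: [H(c=1) L(c=1) F(c=2)]
  5. access Y: MISS. Cache: [H(c=1) L(c=1) Y(c=1) F(c=2)]
  6. access K: MISS. Cache: [H(c=1) L(c=1) Y(c=1) K(c=1) F(c=2)]
  7. access Y: HIT, count now 2. Cache: [H(c=1) L(c=1) K(c=1) F(c=2) Y(c=2)]
  8. access D: MISS. Cache: [H(c=1) L(c=1) K(c=1) D(c=1) F(c=2) Y(c=2)]
  9. access K: HIT, count now 2. Cache: [H(c=1) L(c=1) D(c=1) F(c=2) Y(c=2) K(c=2)]
  10. access Y: HIT, count now 3. Cache: [H(c=1) L(c=1) D(c=1) F(c=2) K(c=2) Y(c=3)]
  11. access D: HIT, count now 2. Cache: [H(c=1) L(c=1) F(c=2) K(c=2) D(c=2) Y(c=3)]
  12. access L: HIT, count now 2. Cache: [H(c=1) F(c=2) K(c=2) D(c=2) L(c=2) Y(c=3)]
  13. access Y: HIT, count now 4. Cache: [H(c=1) F(c=2) K(c=2) D(c=2) L(c=2) Y(c=4)]
  14. access Y: HIT, count now 5. Cache: [H(c=1) F(c=2) K(c=2) D(c=2) L(c=2) Y(c=5)]
  15. access Y: HIT, count now 6. Cache: [H(c=1) F(c=2) K(c=2) D(c=2) L(c=2) Y(c=6)]
  16. access T: MISS, evict H(c=1). Cache: [T(c=1) F(c=2) K(c=2) D(c=2) L(c=2) Y(c=6)]
  17. access D: HIT, count now 3. Cache: [T(c=1) F(c=2) K(c=2) L(c=2) D(c=3) Y(c=6)]
  18. access D: HIT, count now 4. Cache: [T(c=1) F(c=2) K(c=2) L(c=2) D(c=4) Y(c=6)]
  19. access F: HIT, count now 3. Cache: [T(c=1) K(c=2) L(c=2) F(c=3) D(c=4) Y(c=6)]
  20. access B: MISS, evict T(c=1). Cache: [B(c=1) K(c=2) L(c=2) F(c=3) D(c=4) Y(c=6)]
  21. access E: MISS, evict B(c=1). Cache: [E(c=1) K(c=2) L(c=2) F(c=3) D(c=4) Y(c=6)]
  22. access L: HIT, count now 3. Cache: [E(c=1) K(c=2) F(c=3) L(c=3) D(c=4) Y(c=6)]
  23. access L: HIT, count now 4. Cache: [E(c=1) K(c=2) F(c=3) D(c=4) L(c=4) Y(c=6)]
  24. access E: HIT, count now 2. Cache: [K(c=2) E(c=2) F(c=3) D(c=4) L(c=4) Y(c=6)]
  25. access S: MISS, evict K(c=2). Cache: [S(c=1) E(c=2) F(c=3) D(c=4) L(c=4) Y(c=6)]
  26. access L: HIT, count now 5. Cache: [S(c=1) E(c=2) F(c=3) D(c=4) L(c=5) Y(c=6)]
  27. access L: HIT, count now 6. Cache: [S(c=1) E(c=2) F(c=3) D(c=4) Y(c=6) L(c=6)]
  28. access F: HIT, count now 4. Cache: [S(c=1) E(c=2) D(c=4) F(c=4) Y(c=6) L(c=6)]
  29. access T: MISS, evict S(c=1). Cache: [T(c=1) E(c=2) D(c=4) F(c=4) Y(c=6) L(c=6)]
Total: 18 hits, 11 misses, 5 evictions

Answer: MMMHMMHMHHHHHHHMHHHMMHHHMHHHM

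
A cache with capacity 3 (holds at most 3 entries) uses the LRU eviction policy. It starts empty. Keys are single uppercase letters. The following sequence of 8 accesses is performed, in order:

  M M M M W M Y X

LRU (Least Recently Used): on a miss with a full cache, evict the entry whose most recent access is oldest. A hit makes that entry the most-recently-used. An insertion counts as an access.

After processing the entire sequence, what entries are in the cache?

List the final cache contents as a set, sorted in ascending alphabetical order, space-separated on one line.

Answer: M X Y

Derivation:
LRU simulation (capacity=3):
  1. access M: MISS. Cache (LRU->MRU): [M]
  2. access M: HIT. Cache (LRU->MRU): [M]
  3. access M: HIT. Cache (LRU->MRU): [M]
  4. access M: HIT. Cache (LRU->MRU): [M]
  5. access W: MISS. Cache (LRU->MRU): [M W]
  6. access M: HIT. Cache (LRU->MRU): [W M]
  7. access Y: MISS. Cache (LRU->MRU): [W M Y]
  8. access X: MISS, evict W. Cache (LRU->MRU): [M Y X]
Total: 4 hits, 4 misses, 1 evictions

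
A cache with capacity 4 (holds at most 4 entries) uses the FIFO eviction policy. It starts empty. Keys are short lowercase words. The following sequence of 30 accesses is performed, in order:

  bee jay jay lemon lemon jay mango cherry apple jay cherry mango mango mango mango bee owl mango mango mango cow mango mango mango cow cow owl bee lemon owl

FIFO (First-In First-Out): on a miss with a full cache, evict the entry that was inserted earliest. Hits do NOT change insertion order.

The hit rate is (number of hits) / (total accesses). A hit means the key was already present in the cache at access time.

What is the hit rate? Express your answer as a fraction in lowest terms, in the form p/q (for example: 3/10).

Answer: 3/5

Derivation:
FIFO simulation (capacity=4):
  1. access bee: MISS. Cache (old->new): [bee]
  2. access jay: MISS. Cache (old->new): [bee jay]
  3. access jay: HIT. Cache (old->new): [bee jay]
  4. access lemon: MISS. Cache (old->new): [bee jay lemon]
  5. access lemon: HIT. Cache (old->new): [bee jay lemon]
  6. access jay: HIT. Cache (old->new): [bee jay lemon]
  7. access mango: MISS. Cache (old->new): [bee jay lemon mango]
  8. access cherry: MISS, evict bee. Cache (old->new): [jay lemon mango cherry]
  9. access apple: MISS, evict jay. Cache (old->new): [lemon mango cherry apple]
  10. access jay: MISS, evict lemon. Cache (old->new): [mango cherry apple jay]
  11. access cherry: HIT. Cache (old->new): [mango cherry apple jay]
  12. access mango: HIT. Cache (old->new): [mango cherry apple jay]
  13. access mango: HIT. Cache (old->new): [mango cherry apple jay]
  14. access mango: HIT. Cache (old->new): [mango cherry apple jay]
  15. access mango: HIT. Cache (old->new): [mango cherry apple jay]
  16. access bee: MISS, evict mango. Cache (old->new): [cherry apple jay bee]
  17. access owl: MISS, evict cherry. Cache (old->new): [apple jay bee owl]
  18. access mango: MISS, evict apple. Cache (old->new): [jay bee owl mango]
  19. access mango: HIT. Cache (old->new): [jay bee owl mango]
  20. access mango: HIT. Cache (old->new): [jay bee owl mango]
  21. access cow: MISS, evict jay. Cache (old->new): [bee owl mango cow]
  22. access mango: HIT. Cache (old->new): [bee owl mango cow]
  23. access mango: HIT. Cache (old->new): [bee owl mango cow]
  24. access mango: HIT. Cache (old->new): [bee owl mango cow]
  25. access cow: HIT. Cache (old->new): [bee owl mango cow]
  26. access cow: HIT. Cache (old->new): [bee owl mango cow]
  27. access owl: HIT. Cache (old->new): [bee owl mango cow]
  28. access bee: HIT. Cache (old->new): [bee owl mango cow]
  29. access lemon: MISS, evict bee. Cache (old->new): [owl mango cow lemon]
  30. access owl: HIT. Cache (old->new): [owl mango cow lemon]
Total: 18 hits, 12 misses, 8 evictions

Hit rate = 18/30 = 3/5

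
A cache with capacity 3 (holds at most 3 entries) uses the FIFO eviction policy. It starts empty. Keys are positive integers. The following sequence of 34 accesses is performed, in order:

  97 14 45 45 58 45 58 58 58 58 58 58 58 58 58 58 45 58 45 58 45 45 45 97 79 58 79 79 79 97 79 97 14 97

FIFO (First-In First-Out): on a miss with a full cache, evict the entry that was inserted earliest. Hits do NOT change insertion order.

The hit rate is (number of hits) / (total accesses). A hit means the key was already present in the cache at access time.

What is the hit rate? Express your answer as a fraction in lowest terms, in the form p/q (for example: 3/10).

FIFO simulation (capacity=3):
  1. access 97: MISS. Cache (old->new): [97]
  2. access 14: MISS. Cache (old->new): [97 14]
  3. access 45: MISS. Cache (old->new): [97 14 45]
  4. access 45: HIT. Cache (old->new): [97 14 45]
  5. access 58: MISS, evict 97. Cache (old->new): [14 45 58]
  6. access 45: HIT. Cache (old->new): [14 45 58]
  7. access 58: HIT. Cache (old->new): [14 45 58]
  8. access 58: HIT. Cache (old->new): [14 45 58]
  9. access 58: HIT. Cache (old->new): [14 45 58]
  10. access 58: HIT. Cache (old->new): [14 45 58]
  11. access 58: HIT. Cache (old->new): [14 45 58]
  12. access 58: HIT. Cache (old->new): [14 45 58]
  13. access 58: HIT. Cache (old->new): [14 45 58]
  14. access 58: HIT. Cache (old->new): [14 45 58]
  15. access 58: HIT. Cache (old->new): [14 45 58]
  16. access 58: HIT. Cache (old->new): [14 45 58]
  17. access 45: HIT. Cache (old->new): [14 45 58]
  18. access 58: HIT. Cache (old->new): [14 45 58]
  19. access 45: HIT. Cache (old->new): [14 45 58]
  20. access 58: HIT. Cache (old->new): [14 45 58]
  21. access 45: HIT. Cache (old->new): [14 45 58]
  22. access 45: HIT. Cache (old->new): [14 45 58]
  23. access 45: HIT. Cache (old->new): [14 45 58]
  24. access 97: MISS, evict 14. Cache (old->new): [45 58 97]
  25. access 79: MISS, evict 45. Cache (old->new): [58 97 79]
  26. access 58: HIT. Cache (old->new): [58 97 79]
  27. access 79: HIT. Cache (old->new): [58 97 79]
  28. access 79: HIT. Cache (old->new): [58 97 79]
  29. access 79: HIT. Cache (old->new): [58 97 79]
  30. access 97: HIT. Cache (old->new): [58 97 79]
  31. access 79: HIT. Cache (old->new): [58 97 79]
  32. access 97: HIT. Cache (old->new): [58 97 79]
  33. access 14: MISS, evict 58. Cache (old->new): [97 79 14]
  34. access 97: HIT. Cache (old->new): [97 79 14]
Total: 27 hits, 7 misses, 4 evictions

Hit rate = 27/34

Answer: 27/34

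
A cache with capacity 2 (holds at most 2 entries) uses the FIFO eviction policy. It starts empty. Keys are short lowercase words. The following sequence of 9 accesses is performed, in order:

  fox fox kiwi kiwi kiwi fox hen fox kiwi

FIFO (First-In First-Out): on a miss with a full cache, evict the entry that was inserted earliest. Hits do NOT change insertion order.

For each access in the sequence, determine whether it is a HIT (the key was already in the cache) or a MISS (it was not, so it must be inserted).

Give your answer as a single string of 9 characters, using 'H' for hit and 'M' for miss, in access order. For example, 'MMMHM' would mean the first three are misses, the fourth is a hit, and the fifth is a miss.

Answer: MHMHHHMMM

Derivation:
FIFO simulation (capacity=2):
  1. access fox: MISS. Cache (old->new): [fox]
  2. access fox: HIT. Cache (old->new): [fox]
  3. access kiwi: MISS. Cache (old->new): [fox kiwi]
  4. access kiwi: HIT. Cache (old->new): [fox kiwi]
  5. access kiwi: HIT. Cache (old->new): [fox kiwi]
  6. access fox: HIT. Cache (old->new): [fox kiwi]
  7. access hen: MISS, evict fox. Cache (old->new): [kiwi hen]
  8. access fox: MISS, evict kiwi. Cache (old->new): [hen fox]
  9. access kiwi: MISS, evict hen. Cache (old->new): [fox kiwi]
Total: 4 hits, 5 misses, 3 evictions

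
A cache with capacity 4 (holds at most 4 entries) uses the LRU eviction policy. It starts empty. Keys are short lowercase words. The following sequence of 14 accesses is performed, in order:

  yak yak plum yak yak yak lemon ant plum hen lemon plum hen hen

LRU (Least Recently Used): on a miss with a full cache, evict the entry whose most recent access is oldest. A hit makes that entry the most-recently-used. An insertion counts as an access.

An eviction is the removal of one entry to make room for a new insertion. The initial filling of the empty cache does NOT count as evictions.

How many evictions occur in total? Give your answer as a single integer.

Answer: 1

Derivation:
LRU simulation (capacity=4):
  1. access yak: MISS. Cache (LRU->MRU): [yak]
  2. access yak: HIT. Cache (LRU->MRU): [yak]
  3. access plum: MISS. Cache (LRU->MRU): [yak plum]
  4. access yak: HIT. Cache (LRU->MRU): [plum yak]
  5. access yak: HIT. Cache (LRU->MRU): [plum yak]
  6. access yak: HIT. Cache (LRU->MRU): [plum yak]
  7. access lemon: MISS. Cache (LRU->MRU): [plum yak lemon]
  8. access ant: MISS. Cache (LRU->MRU): [plum yak lemon ant]
  9. access plum: HIT. Cache (LRU->MRU): [yak lemon ant plum]
  10. access hen: MISS, evict yak. Cache (LRU->MRU): [lemon ant plum hen]
  11. access lemon: HIT. Cache (LRU->MRU): [ant plum hen lemon]
  12. access plum: HIT. Cache (LRU->MRU): [ant hen lemon plum]
  13. access hen: HIT. Cache (LRU->MRU): [ant lemon plum hen]
  14. access hen: HIT. Cache (LRU->MRU): [ant lemon plum hen]
Total: 9 hits, 5 misses, 1 evictions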